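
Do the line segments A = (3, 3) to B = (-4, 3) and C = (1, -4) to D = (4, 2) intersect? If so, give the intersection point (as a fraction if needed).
No (intersection of containing lines falls outside at least one segment)

Parametrize and solve: t = -3/14, s = 7/6. At least one of these is outside [0, 1], so the segments do not intersect.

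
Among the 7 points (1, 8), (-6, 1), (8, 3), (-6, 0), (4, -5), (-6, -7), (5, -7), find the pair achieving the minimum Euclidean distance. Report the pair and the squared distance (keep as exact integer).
Pair = ((-6, 1), (-6, 0)); squared distance = 1

Compute all C(7, 2) = 21 pairwise squared distances (x_i − x_j)² + (y_i − y_j)². The minimum is 1, attained by the pair ((-6, 1), (-6, 0)).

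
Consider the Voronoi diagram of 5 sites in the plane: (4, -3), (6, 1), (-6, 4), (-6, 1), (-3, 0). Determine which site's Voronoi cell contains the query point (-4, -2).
Nearest site = (-3, 0)

The Voronoi cell of site s contains exactly those query points closer to s than to any other site. Compute squared distances from q = (-4, -2) to each site:
  (-3 − -4)² + (0 − -2)² = 5
  (-6 − -4)² + (1 − -2)² = 13
  (-6 − -4)² + (4 − -2)² = 40
  (4 − -4)² + (-3 − -2)² = 65
  (6 − -4)² + (1 − -2)² = 109
Minimum is attained by (-3, 0), so q lies in its Voronoi cell.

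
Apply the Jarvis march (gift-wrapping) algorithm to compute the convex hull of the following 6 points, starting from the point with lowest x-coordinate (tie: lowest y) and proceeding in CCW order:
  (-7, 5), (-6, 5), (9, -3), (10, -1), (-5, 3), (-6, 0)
Hull (CCW) = [(-7, 5), (-6, 0), (9, -3), (10, -1), (-6, 5)]

Jarvis march: at each step, from the current hull vertex p, select the next vertex q as the point such that every other point lies strictly to the left of (or on) the directed line p → q. (Equivalently: for every other point r, the cross product (q − p) × (r − p) ≥ 0.)
Starting point (lowest x, tie lowest y): (-7, 5). Wrap until returning to start. Resulting hull: (-7, 5), (-6, 0), (9, -3), (10, -1), (-6, 5).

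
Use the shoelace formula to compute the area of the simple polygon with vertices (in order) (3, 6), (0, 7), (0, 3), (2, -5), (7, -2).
Area = 47

Shoelace formula: Area = (1/2) |Σ_i (x_i · y_{i+1} − x_{i+1} · y_i)| (indices mod n). Compute each cross term:
  (3)(7) − (0)(6) = 21
  (0)(3) − (0)(7) = 0
  (0)(-5) − (2)(3) = -6
  (2)(-2) − (7)(-5) = 31
  (7)(6) − (3)(-2) = 48
Sum = 94, so (signed) Area = 94/2 = 47, |Area| = 47.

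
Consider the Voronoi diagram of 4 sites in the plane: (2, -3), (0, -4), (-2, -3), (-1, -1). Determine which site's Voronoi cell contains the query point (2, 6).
Nearest site = (-1, -1)

The Voronoi cell of site s contains exactly those query points closer to s than to any other site. Compute squared distances from q = (2, 6) to each site:
  (-1 − 2)² + (-1 − 6)² = 58
  (2 − 2)² + (-3 − 6)² = 81
  (-2 − 2)² + (-3 − 6)² = 97
  (0 − 2)² + (-4 − 6)² = 104
Minimum is attained by (-1, -1), so q lies in its Voronoi cell.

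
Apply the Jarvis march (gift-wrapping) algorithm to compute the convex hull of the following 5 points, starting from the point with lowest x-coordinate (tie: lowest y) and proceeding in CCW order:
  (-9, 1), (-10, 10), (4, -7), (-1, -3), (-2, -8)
Hull (CCW) = [(-10, 10), (-9, 1), (-2, -8), (4, -7)]

Jarvis march: at each step, from the current hull vertex p, select the next vertex q as the point such that every other point lies strictly to the left of (or on) the directed line p → q. (Equivalently: for every other point r, the cross product (q − p) × (r − p) ≥ 0.)
Starting point (lowest x, tie lowest y): (-10, 10). Wrap until returning to start. Resulting hull: (-10, 10), (-9, 1), (-2, -8), (4, -7).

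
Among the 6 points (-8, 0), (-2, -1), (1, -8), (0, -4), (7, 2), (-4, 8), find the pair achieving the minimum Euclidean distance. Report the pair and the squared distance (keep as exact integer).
Pair = ((-2, -1), (0, -4)); squared distance = 13

Compute all C(6, 2) = 15 pairwise squared distances (x_i − x_j)² + (y_i − y_j)². The minimum is 13, attained by the pair ((-2, -1), (0, -4)).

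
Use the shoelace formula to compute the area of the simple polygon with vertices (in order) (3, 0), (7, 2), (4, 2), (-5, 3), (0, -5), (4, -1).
Area = 41

Shoelace formula: Area = (1/2) |Σ_i (x_i · y_{i+1} − x_{i+1} · y_i)| (indices mod n). Compute each cross term:
  (3)(2) − (7)(0) = 6
  (7)(2) − (4)(2) = 6
  (4)(3) − (-5)(2) = 22
  (-5)(-5) − (0)(3) = 25
  (0)(-1) − (4)(-5) = 20
  (4)(0) − (3)(-1) = 3
Sum = 82, so (signed) Area = 82/2 = 41, |Area| = 41.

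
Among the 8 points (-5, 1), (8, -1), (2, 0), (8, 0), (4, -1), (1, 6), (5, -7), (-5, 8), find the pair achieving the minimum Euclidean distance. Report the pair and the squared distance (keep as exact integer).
Pair = ((8, -1), (8, 0)); squared distance = 1

Compute all C(8, 2) = 28 pairwise squared distances (x_i − x_j)² + (y_i − y_j)². The minimum is 1, attained by the pair ((8, -1), (8, 0)).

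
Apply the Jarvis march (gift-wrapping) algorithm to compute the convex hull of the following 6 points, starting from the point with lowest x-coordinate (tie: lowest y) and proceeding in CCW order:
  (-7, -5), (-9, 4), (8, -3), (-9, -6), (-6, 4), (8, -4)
Hull (CCW) = [(-9, -6), (8, -4), (8, -3), (-6, 4), (-9, 4)]

Jarvis march: at each step, from the current hull vertex p, select the next vertex q as the point such that every other point lies strictly to the left of (or on) the directed line p → q. (Equivalently: for every other point r, the cross product (q − p) × (r − p) ≥ 0.)
Starting point (lowest x, tie lowest y): (-9, -6). Wrap until returning to start. Resulting hull: (-9, -6), (8, -4), (8, -3), (-6, 4), (-9, 4).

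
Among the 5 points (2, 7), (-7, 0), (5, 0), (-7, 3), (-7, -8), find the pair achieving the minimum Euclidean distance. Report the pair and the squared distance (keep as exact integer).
Pair = ((-7, 0), (-7, 3)); squared distance = 9

Compute all C(5, 2) = 10 pairwise squared distances (x_i − x_j)² + (y_i − y_j)². The minimum is 9, attained by the pair ((-7, 0), (-7, 3)).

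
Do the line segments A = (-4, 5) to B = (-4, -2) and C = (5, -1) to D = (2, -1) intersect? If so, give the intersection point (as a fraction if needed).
No (intersection of containing lines falls outside at least one segment)

Parametrize and solve: t = 6/7, s = 3. At least one of these is outside [0, 1], so the segments do not intersect.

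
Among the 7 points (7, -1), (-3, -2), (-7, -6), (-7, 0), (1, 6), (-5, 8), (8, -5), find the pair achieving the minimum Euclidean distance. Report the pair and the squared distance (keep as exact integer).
Pair = ((7, -1), (8, -5)); squared distance = 17

Compute all C(7, 2) = 21 pairwise squared distances (x_i − x_j)² + (y_i − y_j)². The minimum is 17, attained by the pair ((7, -1), (8, -5)).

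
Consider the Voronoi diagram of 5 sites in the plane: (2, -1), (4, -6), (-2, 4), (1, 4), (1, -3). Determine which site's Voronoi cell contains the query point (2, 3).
Nearest site = (1, 4)

The Voronoi cell of site s contains exactly those query points closer to s than to any other site. Compute squared distances from q = (2, 3) to each site:
  (1 − 2)² + (4 − 3)² = 2
  (2 − 2)² + (-1 − 3)² = 16
  (-2 − 2)² + (4 − 3)² = 17
  (1 − 2)² + (-3 − 3)² = 37
  (4 − 2)² + (-6 − 3)² = 85
Minimum is attained by (1, 4), so q lies in its Voronoi cell.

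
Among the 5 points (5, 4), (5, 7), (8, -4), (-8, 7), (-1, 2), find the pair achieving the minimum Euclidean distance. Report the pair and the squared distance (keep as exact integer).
Pair = ((5, 4), (5, 7)); squared distance = 9

Compute all C(5, 2) = 10 pairwise squared distances (x_i − x_j)² + (y_i − y_j)². The minimum is 9, attained by the pair ((5, 4), (5, 7)).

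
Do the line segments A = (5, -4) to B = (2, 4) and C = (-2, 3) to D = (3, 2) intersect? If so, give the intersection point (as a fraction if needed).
Yes; intersection at (101/37, 76/37) (t = 28/37 on AB, s = 35/37 on CD)

Parametrize AB as A + t(B − A) = (5 + -3 t, -4 + 8 t) and CD as C + s(D − C) = (-2 + 5 s, 3 + -1 s). Solve the linear system for (t, s). Determinant = 37 ≠ 0, so a unique intersection of the containing lines exists. Solution: t = 28/37, s = 35/37 — both in [0, 1], so the segments cross. Intersection point: (101/37, 76/37).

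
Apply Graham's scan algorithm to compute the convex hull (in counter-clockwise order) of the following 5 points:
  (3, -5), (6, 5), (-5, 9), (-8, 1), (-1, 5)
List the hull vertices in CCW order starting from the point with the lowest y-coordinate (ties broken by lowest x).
Hull (CCW) = [(3, -5), (6, 5), (-5, 9), (-8, 1)]

Graham scan procedure:
  1. Find the pivot p₀ = point with lowest y (tie → lowest x): (3, -5).
  2. Sort the remaining points by polar angle around p₀.
  3. Walk through sorted points, maintaining a stack; pop the top while the last three entries make a non-left turn (cross product ≤ 0).
  4. Final stack is the convex hull in CCW order: (3, -5), (6, 5), (-5, 9), (-8, 1).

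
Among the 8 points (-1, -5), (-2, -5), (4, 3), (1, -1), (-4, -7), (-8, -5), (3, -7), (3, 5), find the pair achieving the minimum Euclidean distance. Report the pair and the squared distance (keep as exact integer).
Pair = ((-1, -5), (-2, -5)); squared distance = 1

Compute all C(8, 2) = 28 pairwise squared distances (x_i − x_j)² + (y_i − y_j)². The minimum is 1, attained by the pair ((-1, -5), (-2, -5)).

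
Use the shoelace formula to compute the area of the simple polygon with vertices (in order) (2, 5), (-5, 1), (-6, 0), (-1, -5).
Area = 34

Shoelace formula: Area = (1/2) |Σ_i (x_i · y_{i+1} − x_{i+1} · y_i)| (indices mod n). Compute each cross term:
  (2)(1) − (-5)(5) = 27
  (-5)(0) − (-6)(1) = 6
  (-6)(-5) − (-1)(0) = 30
  (-1)(5) − (2)(-5) = 5
Sum = 68, so (signed) Area = 68/2 = 34, |Area| = 34.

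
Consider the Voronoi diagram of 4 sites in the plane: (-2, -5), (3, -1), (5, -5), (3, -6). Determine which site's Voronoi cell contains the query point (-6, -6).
Nearest site = (-2, -5)

The Voronoi cell of site s contains exactly those query points closer to s than to any other site. Compute squared distances from q = (-6, -6) to each site:
  (-2 − -6)² + (-5 − -6)² = 17
  (3 − -6)² + (-6 − -6)² = 81
  (3 − -6)² + (-1 − -6)² = 106
  (5 − -6)² + (-5 − -6)² = 122
Minimum is attained by (-2, -5), so q lies in its Voronoi cell.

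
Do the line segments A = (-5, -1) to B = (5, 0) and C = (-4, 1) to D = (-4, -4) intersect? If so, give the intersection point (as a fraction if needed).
Yes; intersection at (-4, -9/10) (t = 1/10 on AB, s = 19/50 on CD)

Parametrize AB as A + t(B − A) = (-5 + 10 t, -1 + 1 t) and CD as C + s(D − C) = (-4 + 0 s, 1 + -5 s). Solve the linear system for (t, s). Determinant = 50 ≠ 0, so a unique intersection of the containing lines exists. Solution: t = 1/10, s = 19/50 — both in [0, 1], so the segments cross. Intersection point: (-4, -9/10).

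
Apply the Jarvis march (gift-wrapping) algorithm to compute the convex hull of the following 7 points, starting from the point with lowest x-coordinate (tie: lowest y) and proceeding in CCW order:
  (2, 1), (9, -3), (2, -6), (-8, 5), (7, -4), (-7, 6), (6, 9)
Hull (CCW) = [(-8, 5), (2, -6), (7, -4), (9, -3), (6, 9), (-7, 6)]

Jarvis march: at each step, from the current hull vertex p, select the next vertex q as the point such that every other point lies strictly to the left of (or on) the directed line p → q. (Equivalently: for every other point r, the cross product (q − p) × (r − p) ≥ 0.)
Starting point (lowest x, tie lowest y): (-8, 5). Wrap until returning to start. Resulting hull: (-8, 5), (2, -6), (7, -4), (9, -3), (6, 9), (-7, 6).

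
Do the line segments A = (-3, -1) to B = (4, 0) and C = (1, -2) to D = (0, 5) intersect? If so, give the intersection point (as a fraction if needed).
Yes; intersection at (39/50, -23/50) (t = 27/50 on AB, s = 11/50 on CD)

Parametrize AB as A + t(B − A) = (-3 + 7 t, -1 + 1 t) and CD as C + s(D − C) = (1 + -1 s, -2 + 7 s). Solve the linear system for (t, s). Determinant = -50 ≠ 0, so a unique intersection of the containing lines exists. Solution: t = 27/50, s = 11/50 — both in [0, 1], so the segments cross. Intersection point: (39/50, -23/50).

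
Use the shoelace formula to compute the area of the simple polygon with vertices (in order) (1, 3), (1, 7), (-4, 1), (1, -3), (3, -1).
Area = 31

Shoelace formula: Area = (1/2) |Σ_i (x_i · y_{i+1} − x_{i+1} · y_i)| (indices mod n). Compute each cross term:
  (1)(7) − (1)(3) = 4
  (1)(1) − (-4)(7) = 29
  (-4)(-3) − (1)(1) = 11
  (1)(-1) − (3)(-3) = 8
  (3)(3) − (1)(-1) = 10
Sum = 62, so (signed) Area = 62/2 = 31, |Area| = 31.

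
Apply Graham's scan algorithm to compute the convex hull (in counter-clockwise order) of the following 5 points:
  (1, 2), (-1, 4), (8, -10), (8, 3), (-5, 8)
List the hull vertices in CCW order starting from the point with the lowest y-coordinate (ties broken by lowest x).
Hull (CCW) = [(8, -10), (8, 3), (-5, 8)]

Graham scan procedure:
  1. Find the pivot p₀ = point with lowest y (tie → lowest x): (8, -10).
  2. Sort the remaining points by polar angle around p₀.
  3. Walk through sorted points, maintaining a stack; pop the top while the last three entries make a non-left turn (cross product ≤ 0).
  4. Final stack is the convex hull in CCW order: (8, -10), (8, 3), (-5, 8).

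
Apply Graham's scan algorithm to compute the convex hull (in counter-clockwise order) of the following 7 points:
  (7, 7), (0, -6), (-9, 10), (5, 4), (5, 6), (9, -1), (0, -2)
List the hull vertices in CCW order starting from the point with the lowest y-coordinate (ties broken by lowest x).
Hull (CCW) = [(0, -6), (9, -1), (7, 7), (-9, 10)]

Graham scan procedure:
  1. Find the pivot p₀ = point with lowest y (tie → lowest x): (0, -6).
  2. Sort the remaining points by polar angle around p₀.
  3. Walk through sorted points, maintaining a stack; pop the top while the last three entries make a non-left turn (cross product ≤ 0).
  4. Final stack is the convex hull in CCW order: (0, -6), (9, -1), (7, 7), (-9, 10).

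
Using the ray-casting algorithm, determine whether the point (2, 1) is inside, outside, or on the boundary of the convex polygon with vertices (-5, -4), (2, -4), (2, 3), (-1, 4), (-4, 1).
The point (2, 1) lies on the polygon boundary

Boundary check: the query satisfies the collinearity and bounding-box conditions for some polygon edge, so it lies exactly on the boundary.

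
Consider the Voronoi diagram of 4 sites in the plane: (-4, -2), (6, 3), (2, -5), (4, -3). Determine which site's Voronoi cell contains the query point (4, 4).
Nearest site = (6, 3)

The Voronoi cell of site s contains exactly those query points closer to s than to any other site. Compute squared distances from q = (4, 4) to each site:
  (6 − 4)² + (3 − 4)² = 5
  (4 − 4)² + (-3 − 4)² = 49
  (2 − 4)² + (-5 − 4)² = 85
  (-4 − 4)² + (-2 − 4)² = 100
Minimum is attained by (6, 3), so q lies in its Voronoi cell.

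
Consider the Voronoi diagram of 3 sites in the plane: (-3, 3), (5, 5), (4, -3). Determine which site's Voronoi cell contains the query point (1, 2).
Nearest site = (-3, 3)

The Voronoi cell of site s contains exactly those query points closer to s than to any other site. Compute squared distances from q = (1, 2) to each site:
  (-3 − 1)² + (3 − 2)² = 17
  (5 − 1)² + (5 − 2)² = 25
  (4 − 1)² + (-3 − 2)² = 34
Minimum is attained by (-3, 3), so q lies in its Voronoi cell.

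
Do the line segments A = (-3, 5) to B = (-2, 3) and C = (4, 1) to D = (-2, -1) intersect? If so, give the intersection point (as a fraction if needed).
No (intersection of containing lines falls outside at least one segment)

Parametrize and solve: t = 19/7, s = 5/7. At least one of these is outside [0, 1], so the segments do not intersect.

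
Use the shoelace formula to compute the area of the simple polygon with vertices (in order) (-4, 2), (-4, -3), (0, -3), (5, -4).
Area = 41/2

Shoelace formula: Area = (1/2) |Σ_i (x_i · y_{i+1} − x_{i+1} · y_i)| (indices mod n). Compute each cross term:
  (-4)(-3) − (-4)(2) = 20
  (-4)(-3) − (0)(-3) = 12
  (0)(-4) − (5)(-3) = 15
  (5)(2) − (-4)(-4) = -6
Sum = 41, so (signed) Area = 41/2 = 41/2, |Area| = 41/2.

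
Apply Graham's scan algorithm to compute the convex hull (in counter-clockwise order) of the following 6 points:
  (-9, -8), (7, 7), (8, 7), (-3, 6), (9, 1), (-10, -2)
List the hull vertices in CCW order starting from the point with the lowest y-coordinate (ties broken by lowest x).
Hull (CCW) = [(-9, -8), (9, 1), (8, 7), (7, 7), (-3, 6), (-10, -2)]

Graham scan procedure:
  1. Find the pivot p₀ = point with lowest y (tie → lowest x): (-9, -8).
  2. Sort the remaining points by polar angle around p₀.
  3. Walk through sorted points, maintaining a stack; pop the top while the last three entries make a non-left turn (cross product ≤ 0).
  4. Final stack is the convex hull in CCW order: (-9, -8), (9, 1), (8, 7), (7, 7), (-3, 6), (-10, -2).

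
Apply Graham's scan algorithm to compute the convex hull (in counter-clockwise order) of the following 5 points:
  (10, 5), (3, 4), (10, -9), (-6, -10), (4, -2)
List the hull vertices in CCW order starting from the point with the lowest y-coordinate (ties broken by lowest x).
Hull (CCW) = [(-6, -10), (10, -9), (10, 5), (3, 4)]

Graham scan procedure:
  1. Find the pivot p₀ = point with lowest y (tie → lowest x): (-6, -10).
  2. Sort the remaining points by polar angle around p₀.
  3. Walk through sorted points, maintaining a stack; pop the top while the last three entries make a non-left turn (cross product ≤ 0).
  4. Final stack is the convex hull in CCW order: (-6, -10), (10, -9), (10, 5), (3, 4).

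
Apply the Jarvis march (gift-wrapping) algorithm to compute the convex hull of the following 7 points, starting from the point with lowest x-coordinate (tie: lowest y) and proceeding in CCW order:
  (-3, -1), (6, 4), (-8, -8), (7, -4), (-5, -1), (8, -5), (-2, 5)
Hull (CCW) = [(-8, -8), (8, -5), (6, 4), (-2, 5), (-5, -1)]

Jarvis march: at each step, from the current hull vertex p, select the next vertex q as the point such that every other point lies strictly to the left of (or on) the directed line p → q. (Equivalently: for every other point r, the cross product (q − p) × (r − p) ≥ 0.)
Starting point (lowest x, tie lowest y): (-8, -8). Wrap until returning to start. Resulting hull: (-8, -8), (8, -5), (6, 4), (-2, 5), (-5, -1).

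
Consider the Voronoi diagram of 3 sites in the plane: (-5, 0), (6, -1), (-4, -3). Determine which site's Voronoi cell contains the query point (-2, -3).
Nearest site = (-4, -3)

The Voronoi cell of site s contains exactly those query points closer to s than to any other site. Compute squared distances from q = (-2, -3) to each site:
  (-4 − -2)² + (-3 − -3)² = 4
  (-5 − -2)² + (0 − -3)² = 18
  (6 − -2)² + (-1 − -3)² = 68
Minimum is attained by (-4, -3), so q lies in its Voronoi cell.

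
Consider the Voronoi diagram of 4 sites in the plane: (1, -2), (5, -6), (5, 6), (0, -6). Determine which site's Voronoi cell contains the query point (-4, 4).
Nearest site = (1, -2)

The Voronoi cell of site s contains exactly those query points closer to s than to any other site. Compute squared distances from q = (-4, 4) to each site:
  (1 − -4)² + (-2 − 4)² = 61
  (5 − -4)² + (6 − 4)² = 85
  (0 − -4)² + (-6 − 4)² = 116
  (5 − -4)² + (-6 − 4)² = 181
Minimum is attained by (1, -2), so q lies in its Voronoi cell.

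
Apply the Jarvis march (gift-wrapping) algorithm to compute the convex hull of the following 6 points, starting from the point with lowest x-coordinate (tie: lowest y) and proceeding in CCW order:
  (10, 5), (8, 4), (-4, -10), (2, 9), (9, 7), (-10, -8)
Hull (CCW) = [(-10, -8), (-4, -10), (10, 5), (9, 7), (2, 9)]

Jarvis march: at each step, from the current hull vertex p, select the next vertex q as the point such that every other point lies strictly to the left of (or on) the directed line p → q. (Equivalently: for every other point r, the cross product (q − p) × (r − p) ≥ 0.)
Starting point (lowest x, tie lowest y): (-10, -8). Wrap until returning to start. Resulting hull: (-10, -8), (-4, -10), (10, 5), (9, 7), (2, 9).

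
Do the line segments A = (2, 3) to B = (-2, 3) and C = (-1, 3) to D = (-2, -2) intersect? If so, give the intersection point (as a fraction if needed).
Yes; intersection at (-1, 3) (t = 3/4 on AB, s = 0 on CD)

Parametrize AB as A + t(B − A) = (2 + -4 t, 3 + 0 t) and CD as C + s(D − C) = (-1 + -1 s, 3 + -5 s). Solve the linear system for (t, s). Determinant = -20 ≠ 0, so a unique intersection of the containing lines exists. Solution: t = 3/4, s = 0 — both in [0, 1], so the segments cross. Intersection point: (-1, 3).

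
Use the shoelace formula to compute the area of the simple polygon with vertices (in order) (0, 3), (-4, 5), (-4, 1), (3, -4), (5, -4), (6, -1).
Area = 43

Shoelace formula: Area = (1/2) |Σ_i (x_i · y_{i+1} − x_{i+1} · y_i)| (indices mod n). Compute each cross term:
  (0)(5) − (-4)(3) = 12
  (-4)(1) − (-4)(5) = 16
  (-4)(-4) − (3)(1) = 13
  (3)(-4) − (5)(-4) = 8
  (5)(-1) − (6)(-4) = 19
  (6)(3) − (0)(-1) = 18
Sum = 86, so (signed) Area = 86/2 = 43, |Area| = 43.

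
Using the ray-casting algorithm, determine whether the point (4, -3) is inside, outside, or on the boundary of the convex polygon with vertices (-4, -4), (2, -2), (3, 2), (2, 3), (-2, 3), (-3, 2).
The point (4, -3) lies strictly outside the polygon

Cast a horizontal ray to the right from the query point and count how many polygon edges it crosses (each edge strictly once or zero times, handled with the usual half-open convention). 
Parity of crossings → even ⇒ outside.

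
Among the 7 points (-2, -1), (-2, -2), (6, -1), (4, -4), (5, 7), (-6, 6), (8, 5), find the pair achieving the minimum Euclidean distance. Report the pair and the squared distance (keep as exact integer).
Pair = ((-2, -1), (-2, -2)); squared distance = 1

Compute all C(7, 2) = 21 pairwise squared distances (x_i − x_j)² + (y_i − y_j)². The minimum is 1, attained by the pair ((-2, -1), (-2, -2)).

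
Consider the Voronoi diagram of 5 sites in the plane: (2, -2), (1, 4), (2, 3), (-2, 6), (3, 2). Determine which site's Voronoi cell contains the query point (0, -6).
Nearest site = (2, -2)

The Voronoi cell of site s contains exactly those query points closer to s than to any other site. Compute squared distances from q = (0, -6) to each site:
  (2 − 0)² + (-2 − -6)² = 20
  (3 − 0)² + (2 − -6)² = 73
  (2 − 0)² + (3 − -6)² = 85
  (1 − 0)² + (4 − -6)² = 101
  (-2 − 0)² + (6 − -6)² = 148
Minimum is attained by (2, -2), so q lies in its Voronoi cell.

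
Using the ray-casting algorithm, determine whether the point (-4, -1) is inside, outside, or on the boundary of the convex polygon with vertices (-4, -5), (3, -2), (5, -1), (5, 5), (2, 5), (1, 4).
The point (-4, -1) lies strictly outside the polygon

Cast a horizontal ray to the right from the query point and count how many polygon edges it crosses (each edge strictly once or zero times, handled with the usual half-open convention). 
Parity of crossings → even ⇒ outside.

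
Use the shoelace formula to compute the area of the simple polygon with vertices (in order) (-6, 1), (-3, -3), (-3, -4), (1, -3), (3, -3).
Area = 14

Shoelace formula: Area = (1/2) |Σ_i (x_i · y_{i+1} − x_{i+1} · y_i)| (indices mod n). Compute each cross term:
  (-6)(-3) − (-3)(1) = 21
  (-3)(-4) − (-3)(-3) = 3
  (-3)(-3) − (1)(-4) = 13
  (1)(-3) − (3)(-3) = 6
  (3)(1) − (-6)(-3) = -15
Sum = 28, so (signed) Area = 28/2 = 14, |Area| = 14.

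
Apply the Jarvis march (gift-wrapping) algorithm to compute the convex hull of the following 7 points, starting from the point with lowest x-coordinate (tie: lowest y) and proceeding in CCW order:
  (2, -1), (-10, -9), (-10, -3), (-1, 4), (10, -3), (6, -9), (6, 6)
Hull (CCW) = [(-10, -9), (6, -9), (10, -3), (6, 6), (-1, 4), (-10, -3)]

Jarvis march: at each step, from the current hull vertex p, select the next vertex q as the point such that every other point lies strictly to the left of (or on) the directed line p → q. (Equivalently: for every other point r, the cross product (q − p) × (r − p) ≥ 0.)
Starting point (lowest x, tie lowest y): (-10, -9). Wrap until returning to start. Resulting hull: (-10, -9), (6, -9), (10, -3), (6, 6), (-1, 4), (-10, -3).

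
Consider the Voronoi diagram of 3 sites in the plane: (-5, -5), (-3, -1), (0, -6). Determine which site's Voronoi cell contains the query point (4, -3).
Nearest site = (0, -6)

The Voronoi cell of site s contains exactly those query points closer to s than to any other site. Compute squared distances from q = (4, -3) to each site:
  (0 − 4)² + (-6 − -3)² = 25
  (-3 − 4)² + (-1 − -3)² = 53
  (-5 − 4)² + (-5 − -3)² = 85
Minimum is attained by (0, -6), so q lies in its Voronoi cell.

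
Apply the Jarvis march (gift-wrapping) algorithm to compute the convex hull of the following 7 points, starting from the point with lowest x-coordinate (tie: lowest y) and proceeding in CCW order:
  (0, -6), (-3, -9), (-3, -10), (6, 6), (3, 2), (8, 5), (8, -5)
Hull (CCW) = [(-3, -10), (8, -5), (8, 5), (6, 6), (3, 2), (-3, -9)]

Jarvis march: at each step, from the current hull vertex p, select the next vertex q as the point such that every other point lies strictly to the left of (or on) the directed line p → q. (Equivalently: for every other point r, the cross product (q − p) × (r − p) ≥ 0.)
Starting point (lowest x, tie lowest y): (-3, -10). Wrap until returning to start. Resulting hull: (-3, -10), (8, -5), (8, 5), (6, 6), (3, 2), (-3, -9).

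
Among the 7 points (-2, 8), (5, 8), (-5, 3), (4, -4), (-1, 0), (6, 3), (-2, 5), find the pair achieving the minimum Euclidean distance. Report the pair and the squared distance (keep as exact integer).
Pair = ((-2, 8), (-2, 5)); squared distance = 9

Compute all C(7, 2) = 21 pairwise squared distances (x_i − x_j)² + (y_i − y_j)². The minimum is 9, attained by the pair ((-2, 8), (-2, 5)).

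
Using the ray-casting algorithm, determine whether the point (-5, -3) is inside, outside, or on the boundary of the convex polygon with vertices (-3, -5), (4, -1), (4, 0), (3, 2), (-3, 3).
The point (-5, -3) lies strictly outside the polygon

Cast a horizontal ray to the right from the query point and count how many polygon edges it crosses (each edge strictly once or zero times, handled with the usual half-open convention). 
Parity of crossings → even ⇒ outside.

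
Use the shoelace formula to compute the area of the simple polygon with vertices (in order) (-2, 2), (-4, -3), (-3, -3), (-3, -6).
Area = 4

Shoelace formula: Area = (1/2) |Σ_i (x_i · y_{i+1} − x_{i+1} · y_i)| (indices mod n). Compute each cross term:
  (-2)(-3) − (-4)(2) = 14
  (-4)(-3) − (-3)(-3) = 3
  (-3)(-6) − (-3)(-3) = 9
  (-3)(2) − (-2)(-6) = -18
Sum = 8, so (signed) Area = 8/2 = 4, |Area| = 4.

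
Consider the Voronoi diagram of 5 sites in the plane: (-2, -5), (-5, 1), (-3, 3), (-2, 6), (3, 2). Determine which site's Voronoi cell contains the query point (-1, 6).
Nearest site = (-2, 6)

The Voronoi cell of site s contains exactly those query points closer to s than to any other site. Compute squared distances from q = (-1, 6) to each site:
  (-2 − -1)² + (6 − 6)² = 1
  (-3 − -1)² + (3 − 6)² = 13
  (3 − -1)² + (2 − 6)² = 32
  (-5 − -1)² + (1 − 6)² = 41
  (-2 − -1)² + (-5 − 6)² = 122
Minimum is attained by (-2, 6), so q lies in its Voronoi cell.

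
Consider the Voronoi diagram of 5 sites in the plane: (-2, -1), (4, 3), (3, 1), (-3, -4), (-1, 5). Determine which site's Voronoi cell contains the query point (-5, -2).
Nearest site = (-3, -4)

The Voronoi cell of site s contains exactly those query points closer to s than to any other site. Compute squared distances from q = (-5, -2) to each site:
  (-3 − -5)² + (-4 − -2)² = 8
  (-2 − -5)² + (-1 − -2)² = 10
  (-1 − -5)² + (5 − -2)² = 65
  (3 − -5)² + (1 − -2)² = 73
  (4 − -5)² + (3 − -2)² = 106
Minimum is attained by (-3, -4), so q lies in its Voronoi cell.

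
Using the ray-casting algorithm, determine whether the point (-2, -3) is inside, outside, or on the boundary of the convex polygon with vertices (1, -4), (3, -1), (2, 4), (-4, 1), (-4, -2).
The point (-2, -3) lies strictly outside the polygon

Cast a horizontal ray to the right from the query point and count how many polygon edges it crosses (each edge strictly once or zero times, handled with the usual half-open convention). 
Parity of crossings → even ⇒ outside.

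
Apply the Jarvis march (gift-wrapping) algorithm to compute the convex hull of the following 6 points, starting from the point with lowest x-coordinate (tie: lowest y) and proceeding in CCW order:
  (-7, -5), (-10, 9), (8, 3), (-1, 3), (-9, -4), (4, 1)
Hull (CCW) = [(-10, 9), (-9, -4), (-7, -5), (8, 3)]

Jarvis march: at each step, from the current hull vertex p, select the next vertex q as the point such that every other point lies strictly to the left of (or on) the directed line p → q. (Equivalently: for every other point r, the cross product (q − p) × (r − p) ≥ 0.)
Starting point (lowest x, tie lowest y): (-10, 9). Wrap until returning to start. Resulting hull: (-10, 9), (-9, -4), (-7, -5), (8, 3).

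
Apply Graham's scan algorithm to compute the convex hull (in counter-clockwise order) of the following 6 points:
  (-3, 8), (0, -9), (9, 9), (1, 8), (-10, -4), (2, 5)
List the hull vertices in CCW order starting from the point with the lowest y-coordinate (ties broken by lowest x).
Hull (CCW) = [(0, -9), (9, 9), (-3, 8), (-10, -4)]

Graham scan procedure:
  1. Find the pivot p₀ = point with lowest y (tie → lowest x): (0, -9).
  2. Sort the remaining points by polar angle around p₀.
  3. Walk through sorted points, maintaining a stack; pop the top while the last three entries make a non-left turn (cross product ≤ 0).
  4. Final stack is the convex hull in CCW order: (0, -9), (9, 9), (-3, 8), (-10, -4).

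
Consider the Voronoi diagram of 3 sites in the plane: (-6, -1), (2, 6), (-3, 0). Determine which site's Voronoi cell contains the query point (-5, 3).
Nearest site = (-3, 0)

The Voronoi cell of site s contains exactly those query points closer to s than to any other site. Compute squared distances from q = (-5, 3) to each site:
  (-3 − -5)² + (0 − 3)² = 13
  (-6 − -5)² + (-1 − 3)² = 17
  (2 − -5)² + (6 − 3)² = 58
Minimum is attained by (-3, 0), so q lies in its Voronoi cell.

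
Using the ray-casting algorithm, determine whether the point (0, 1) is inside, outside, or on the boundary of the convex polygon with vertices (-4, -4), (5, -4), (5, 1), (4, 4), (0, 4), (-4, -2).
The point (0, 1) lies strictly inside the polygon

Cast a horizontal ray to the right from the query point and count how many polygon edges it crosses (each edge strictly once or zero times, handled with the usual half-open convention). 
Parity of crossings → odd ⇒ inside.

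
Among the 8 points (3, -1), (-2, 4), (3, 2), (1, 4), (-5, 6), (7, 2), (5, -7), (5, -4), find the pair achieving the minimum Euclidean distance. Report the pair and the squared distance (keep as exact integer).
Pair = ((3, 2), (1, 4)); squared distance = 8

Compute all C(8, 2) = 28 pairwise squared distances (x_i − x_j)² + (y_i − y_j)². The minimum is 8, attained by the pair ((3, 2), (1, 4)).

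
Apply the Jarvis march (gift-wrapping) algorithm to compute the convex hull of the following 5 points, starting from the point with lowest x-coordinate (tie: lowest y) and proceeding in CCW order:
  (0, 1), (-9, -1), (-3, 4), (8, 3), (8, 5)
Hull (CCW) = [(-9, -1), (0, 1), (8, 3), (8, 5), (-3, 4)]

Jarvis march: at each step, from the current hull vertex p, select the next vertex q as the point such that every other point lies strictly to the left of (or on) the directed line p → q. (Equivalently: for every other point r, the cross product (q − p) × (r − p) ≥ 0.)
Starting point (lowest x, tie lowest y): (-9, -1). Wrap until returning to start. Resulting hull: (-9, -1), (0, 1), (8, 3), (8, 5), (-3, 4).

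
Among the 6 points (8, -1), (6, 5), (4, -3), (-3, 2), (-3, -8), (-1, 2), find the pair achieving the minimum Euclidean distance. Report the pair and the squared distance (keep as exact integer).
Pair = ((-3, 2), (-1, 2)); squared distance = 4

Compute all C(6, 2) = 15 pairwise squared distances (x_i − x_j)² + (y_i − y_j)². The minimum is 4, attained by the pair ((-3, 2), (-1, 2)).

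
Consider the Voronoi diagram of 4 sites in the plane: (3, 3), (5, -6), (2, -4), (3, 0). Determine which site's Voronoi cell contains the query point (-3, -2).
Nearest site = (2, -4)

The Voronoi cell of site s contains exactly those query points closer to s than to any other site. Compute squared distances from q = (-3, -2) to each site:
  (2 − -3)² + (-4 − -2)² = 29
  (3 − -3)² + (0 − -2)² = 40
  (3 − -3)² + (3 − -2)² = 61
  (5 − -3)² + (-6 − -2)² = 80
Minimum is attained by (2, -4), so q lies in its Voronoi cell.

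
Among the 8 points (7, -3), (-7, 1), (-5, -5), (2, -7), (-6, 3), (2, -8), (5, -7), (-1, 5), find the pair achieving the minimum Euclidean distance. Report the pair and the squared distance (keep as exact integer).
Pair = ((2, -7), (2, -8)); squared distance = 1

Compute all C(8, 2) = 28 pairwise squared distances (x_i − x_j)² + (y_i − y_j)². The minimum is 1, attained by the pair ((2, -7), (2, -8)).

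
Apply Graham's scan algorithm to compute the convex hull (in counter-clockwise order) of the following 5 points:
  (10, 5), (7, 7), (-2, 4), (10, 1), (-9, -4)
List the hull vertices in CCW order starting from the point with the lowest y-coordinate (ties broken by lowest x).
Hull (CCW) = [(-9, -4), (10, 1), (10, 5), (7, 7), (-2, 4)]

Graham scan procedure:
  1. Find the pivot p₀ = point with lowest y (tie → lowest x): (-9, -4).
  2. Sort the remaining points by polar angle around p₀.
  3. Walk through sorted points, maintaining a stack; pop the top while the last three entries make a non-left turn (cross product ≤ 0).
  4. Final stack is the convex hull in CCW order: (-9, -4), (10, 1), (10, 5), (7, 7), (-2, 4).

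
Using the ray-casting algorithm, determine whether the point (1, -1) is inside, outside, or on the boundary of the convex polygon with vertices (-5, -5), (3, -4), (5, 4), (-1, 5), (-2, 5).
The point (1, -1) lies strictly inside the polygon

Cast a horizontal ray to the right from the query point and count how many polygon edges it crosses (each edge strictly once or zero times, handled with the usual half-open convention). 
Parity of crossings → odd ⇒ inside.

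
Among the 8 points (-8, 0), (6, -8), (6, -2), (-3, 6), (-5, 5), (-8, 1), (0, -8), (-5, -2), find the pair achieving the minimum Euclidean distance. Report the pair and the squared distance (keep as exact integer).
Pair = ((-8, 0), (-8, 1)); squared distance = 1

Compute all C(8, 2) = 28 pairwise squared distances (x_i − x_j)² + (y_i − y_j)². The minimum is 1, attained by the pair ((-8, 0), (-8, 1)).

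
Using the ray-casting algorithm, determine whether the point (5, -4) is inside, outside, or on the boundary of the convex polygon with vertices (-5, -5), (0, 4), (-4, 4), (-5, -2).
The point (5, -4) lies strictly outside the polygon

Cast a horizontal ray to the right from the query point and count how many polygon edges it crosses (each edge strictly once or zero times, handled with the usual half-open convention). 
Parity of crossings → even ⇒ outside.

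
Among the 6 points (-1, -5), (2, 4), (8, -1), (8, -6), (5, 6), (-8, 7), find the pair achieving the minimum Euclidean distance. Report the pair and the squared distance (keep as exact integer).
Pair = ((2, 4), (5, 6)); squared distance = 13

Compute all C(6, 2) = 15 pairwise squared distances (x_i − x_j)² + (y_i − y_j)². The minimum is 13, attained by the pair ((2, 4), (5, 6)).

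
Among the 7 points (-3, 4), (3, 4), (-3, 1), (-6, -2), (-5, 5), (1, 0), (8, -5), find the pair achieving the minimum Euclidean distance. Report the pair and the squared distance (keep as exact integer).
Pair = ((-3, 4), (-5, 5)); squared distance = 5

Compute all C(7, 2) = 21 pairwise squared distances (x_i − x_j)² + (y_i − y_j)². The minimum is 5, attained by the pair ((-3, 4), (-5, 5)).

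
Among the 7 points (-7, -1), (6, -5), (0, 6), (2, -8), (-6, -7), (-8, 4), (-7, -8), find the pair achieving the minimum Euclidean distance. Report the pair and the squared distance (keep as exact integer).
Pair = ((-6, -7), (-7, -8)); squared distance = 2

Compute all C(7, 2) = 21 pairwise squared distances (x_i − x_j)² + (y_i − y_j)². The minimum is 2, attained by the pair ((-6, -7), (-7, -8)).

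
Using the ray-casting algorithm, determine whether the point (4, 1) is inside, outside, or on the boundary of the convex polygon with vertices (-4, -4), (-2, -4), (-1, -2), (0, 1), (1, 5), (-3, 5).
The point (4, 1) lies strictly outside the polygon

Cast a horizontal ray to the right from the query point and count how many polygon edges it crosses (each edge strictly once or zero times, handled with the usual half-open convention). 
Parity of crossings → even ⇒ outside.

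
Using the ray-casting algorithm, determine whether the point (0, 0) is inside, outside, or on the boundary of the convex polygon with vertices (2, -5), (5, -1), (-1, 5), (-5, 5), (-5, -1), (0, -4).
The point (0, 0) lies strictly inside the polygon

Cast a horizontal ray to the right from the query point and count how many polygon edges it crosses (each edge strictly once or zero times, handled with the usual half-open convention). 
Parity of crossings → odd ⇒ inside.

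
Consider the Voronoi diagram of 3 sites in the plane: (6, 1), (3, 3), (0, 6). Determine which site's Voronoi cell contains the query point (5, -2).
Nearest site = (6, 1)

The Voronoi cell of site s contains exactly those query points closer to s than to any other site. Compute squared distances from q = (5, -2) to each site:
  (6 − 5)² + (1 − -2)² = 10
  (3 − 5)² + (3 − -2)² = 29
  (0 − 5)² + (6 − -2)² = 89
Minimum is attained by (6, 1), so q lies in its Voronoi cell.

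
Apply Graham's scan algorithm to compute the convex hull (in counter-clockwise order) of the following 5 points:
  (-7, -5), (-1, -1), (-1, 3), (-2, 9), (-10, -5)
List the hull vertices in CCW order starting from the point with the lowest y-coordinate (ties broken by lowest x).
Hull (CCW) = [(-10, -5), (-7, -5), (-1, -1), (-1, 3), (-2, 9)]

Graham scan procedure:
  1. Find the pivot p₀ = point with lowest y (tie → lowest x): (-10, -5).
  2. Sort the remaining points by polar angle around p₀.
  3. Walk through sorted points, maintaining a stack; pop the top while the last three entries make a non-left turn (cross product ≤ 0).
  4. Final stack is the convex hull in CCW order: (-10, -5), (-7, -5), (-1, -1), (-1, 3), (-2, 9).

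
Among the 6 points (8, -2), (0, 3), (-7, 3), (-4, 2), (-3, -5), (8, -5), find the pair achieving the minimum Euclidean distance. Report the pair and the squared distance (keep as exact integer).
Pair = ((8, -2), (8, -5)); squared distance = 9

Compute all C(6, 2) = 15 pairwise squared distances (x_i − x_j)² + (y_i − y_j)². The minimum is 9, attained by the pair ((8, -2), (8, -5)).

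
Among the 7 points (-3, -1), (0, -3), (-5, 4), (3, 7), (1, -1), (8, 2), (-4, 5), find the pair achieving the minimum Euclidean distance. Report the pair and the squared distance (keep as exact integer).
Pair = ((-5, 4), (-4, 5)); squared distance = 2

Compute all C(7, 2) = 21 pairwise squared distances (x_i − x_j)² + (y_i − y_j)². The minimum is 2, attained by the pair ((-5, 4), (-4, 5)).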